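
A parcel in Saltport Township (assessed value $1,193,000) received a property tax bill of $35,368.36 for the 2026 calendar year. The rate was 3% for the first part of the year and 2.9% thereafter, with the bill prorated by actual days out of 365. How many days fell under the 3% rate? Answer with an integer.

Let d = days at the first rate; then 365 − d days at the second rate.
$1,193,000 × [3%·d + 2.9%·(365−d)] / 365 = $35,368.36
Solving gives d = 236, so the new rate took effect on 25 Aug 2026.

236 days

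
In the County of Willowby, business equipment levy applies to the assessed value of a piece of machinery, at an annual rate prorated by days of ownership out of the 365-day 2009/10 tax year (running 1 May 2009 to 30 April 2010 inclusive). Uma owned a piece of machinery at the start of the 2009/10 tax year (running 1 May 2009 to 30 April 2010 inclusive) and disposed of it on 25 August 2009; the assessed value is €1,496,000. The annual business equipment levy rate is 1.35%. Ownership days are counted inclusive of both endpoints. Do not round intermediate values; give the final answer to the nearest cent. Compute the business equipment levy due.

€6,473.79

Days held (1 May – 25 August 2009): 117 out of 365
Tax = €1,496,000 × 1.35% × 117/365 = €6,473.7863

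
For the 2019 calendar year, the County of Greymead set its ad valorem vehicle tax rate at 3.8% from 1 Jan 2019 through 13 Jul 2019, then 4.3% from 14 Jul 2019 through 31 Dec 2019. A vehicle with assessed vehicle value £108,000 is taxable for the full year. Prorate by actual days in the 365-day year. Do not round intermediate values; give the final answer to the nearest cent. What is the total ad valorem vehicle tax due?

£4,356.99

1 Jan – 13 Jul 2019: 194 days at 3.8% → £108,000 × 3.8% × 194/365 = £2,181.3041
14 Jul – 31 Dec 2019: 171 days at 4.3% → £108,000 × 4.3% × 171/365 = £2,175.6822
Total = £4,356.9863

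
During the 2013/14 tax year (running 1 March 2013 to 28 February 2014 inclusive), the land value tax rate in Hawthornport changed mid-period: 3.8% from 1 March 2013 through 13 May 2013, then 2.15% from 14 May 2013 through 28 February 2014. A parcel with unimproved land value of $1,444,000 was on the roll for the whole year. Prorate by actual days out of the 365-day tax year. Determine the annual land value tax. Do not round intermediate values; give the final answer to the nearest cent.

1 March – 13 May 2013: 74 days at 3.8% → $1,444,000 × 3.8% × 74/365 = $11,124.7342
14 May 2013 – 28 February 2014: 291 days at 2.15% → $1,444,000 × 2.15% × 291/365 = $24,751.7425
Total = $35,876.4767

$35,876.48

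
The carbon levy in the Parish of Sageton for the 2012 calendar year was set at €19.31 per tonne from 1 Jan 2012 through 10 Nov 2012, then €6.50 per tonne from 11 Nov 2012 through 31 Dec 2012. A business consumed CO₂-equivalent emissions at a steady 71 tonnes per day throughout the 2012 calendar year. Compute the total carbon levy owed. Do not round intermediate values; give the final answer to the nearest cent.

1 Jan – 10 Nov 2012: 315 days × 71 tonnes/day = 22,365 tonnes at €19.31/tonne → €431868.15
11 Nov – 31 Dec 2012: 51 days × 71 tonnes/day = 3,621 tonnes at €6.50/tonne → €23536.50

€455404.65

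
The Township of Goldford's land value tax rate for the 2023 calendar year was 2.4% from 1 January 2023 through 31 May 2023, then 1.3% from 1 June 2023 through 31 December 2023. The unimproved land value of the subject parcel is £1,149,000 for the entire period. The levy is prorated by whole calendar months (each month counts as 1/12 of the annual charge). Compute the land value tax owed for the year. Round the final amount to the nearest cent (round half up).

1 January – 31 May 2023: 5 months at 2.4% → £1,149,000 × 2.4% × 5/12 = £11,490.0000
1 June – 31 December 2023: 7 months at 1.3% → £1,149,000 × 1.3% × 7/12 = £8,713.2500
Total = £20,203.2500

£20,203.25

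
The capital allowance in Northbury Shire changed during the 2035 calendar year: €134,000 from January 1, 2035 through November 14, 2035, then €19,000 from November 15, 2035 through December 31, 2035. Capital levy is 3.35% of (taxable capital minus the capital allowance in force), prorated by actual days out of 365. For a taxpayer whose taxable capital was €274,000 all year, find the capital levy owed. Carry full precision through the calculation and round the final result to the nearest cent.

€5,186.08

January 1 – November 14, 2035: 318 days, exemption €134,000 → (€274,000 − €134,000) × 3.35% × 318/365 = €4,086.0822
November 15 – December 31, 2035: 47 days, exemption €19,000 → (€274,000 − €19,000) × 3.35% × 47/365 = €1,099.9932
Total = €5,186.0753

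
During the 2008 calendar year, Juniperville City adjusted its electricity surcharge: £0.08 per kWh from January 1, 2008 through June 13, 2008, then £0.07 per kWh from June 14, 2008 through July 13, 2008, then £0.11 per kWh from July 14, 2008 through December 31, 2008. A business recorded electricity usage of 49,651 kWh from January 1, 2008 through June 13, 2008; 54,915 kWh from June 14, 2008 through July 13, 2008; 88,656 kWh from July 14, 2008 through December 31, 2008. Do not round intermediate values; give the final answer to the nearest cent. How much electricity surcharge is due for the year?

January 1 – June 13, 2008: 49,651 kWh at £0.08/kWh → £3,972.08
June 14 – July 13, 2008: 54,915 kWh at £0.07/kWh → £3,844.05
July 14 – December 31, 2008: 88,656 kWh at £0.11/kWh → £9,752.16

£17,568.29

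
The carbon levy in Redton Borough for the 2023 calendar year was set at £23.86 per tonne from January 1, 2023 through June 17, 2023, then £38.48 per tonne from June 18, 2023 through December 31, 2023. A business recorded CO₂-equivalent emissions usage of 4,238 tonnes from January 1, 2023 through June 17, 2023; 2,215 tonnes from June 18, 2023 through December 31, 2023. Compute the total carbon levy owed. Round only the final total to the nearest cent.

£186,351.88

January 1 – June 17, 2023: 4,238 tonnes at £23.86/tonne → £101,118.68
June 18 – December 31, 2023: 2,215 tonnes at £38.48/tonne → £85,233.20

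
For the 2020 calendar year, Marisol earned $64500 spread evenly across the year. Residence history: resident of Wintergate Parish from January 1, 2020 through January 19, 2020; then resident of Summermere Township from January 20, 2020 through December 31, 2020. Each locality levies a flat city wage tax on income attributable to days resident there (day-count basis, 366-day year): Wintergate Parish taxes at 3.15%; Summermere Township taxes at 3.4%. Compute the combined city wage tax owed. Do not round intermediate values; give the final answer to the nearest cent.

$2184.63

Wintergate Parish, January 1 – January 19, 2020: 19 days → $64500 × 3.15% × 19/366 = $105.4734
Summermere Township, January 20 – December 31, 2020: 347 days → $64500 × 3.4% × 347/366 = $2079.1557
Total = $2184.6291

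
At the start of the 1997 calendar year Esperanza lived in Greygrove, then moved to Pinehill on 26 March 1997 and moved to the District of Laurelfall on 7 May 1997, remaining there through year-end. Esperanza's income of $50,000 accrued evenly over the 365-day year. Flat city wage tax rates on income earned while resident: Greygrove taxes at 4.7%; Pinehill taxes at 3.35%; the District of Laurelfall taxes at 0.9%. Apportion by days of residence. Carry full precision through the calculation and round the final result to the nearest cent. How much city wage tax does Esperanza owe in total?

$1,028.22

Greygrove, 1 January – 25 March 1997: 84 days → $50,000 × 4.7% × 84/365 = $540.8219
Pinehill, 26 March – 6 May 1997: 42 days → $50,000 × 3.35% × 42/365 = $192.7397
The District of Laurelfall, 7 May – 31 December 1997: 239 days → $50,000 × 0.9% × 239/365 = $294.6575
Total = $1,028.2192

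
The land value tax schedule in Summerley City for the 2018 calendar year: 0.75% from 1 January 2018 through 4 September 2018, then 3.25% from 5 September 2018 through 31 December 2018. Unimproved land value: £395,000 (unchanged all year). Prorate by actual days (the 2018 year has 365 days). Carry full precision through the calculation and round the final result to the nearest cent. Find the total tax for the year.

1 January – 4 September 2018: 247 days at 0.75% → £395,000 × 0.75% × 247/365 = £2,004.7603
5 September – 31 December 2018: 118 days at 3.25% → £395,000 × 3.25% × 118/365 = £4,150.2055
Total = £6,154.9658

£6,154.97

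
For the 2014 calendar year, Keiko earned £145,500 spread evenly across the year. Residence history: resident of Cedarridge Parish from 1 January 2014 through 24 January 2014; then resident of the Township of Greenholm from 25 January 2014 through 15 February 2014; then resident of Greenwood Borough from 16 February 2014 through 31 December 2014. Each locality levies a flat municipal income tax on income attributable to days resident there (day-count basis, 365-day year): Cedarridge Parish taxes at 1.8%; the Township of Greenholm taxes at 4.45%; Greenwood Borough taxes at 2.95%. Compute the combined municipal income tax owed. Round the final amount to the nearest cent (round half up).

Cedarridge Parish, 1 January – 24 January 2014: 24 days → £145,500 × 1.8% × 24/365 = £172.2082
The Township of Greenholm, 25 January – 15 February 2014: 22 days → £145,500 × 4.45% × 22/365 = £390.2589
Greenwood Borough, 16 February – 31 December 2014: 319 days → £145,500 × 2.95% × 319/365 = £3,751.3089
Total = £4,313.7760

£4,313.78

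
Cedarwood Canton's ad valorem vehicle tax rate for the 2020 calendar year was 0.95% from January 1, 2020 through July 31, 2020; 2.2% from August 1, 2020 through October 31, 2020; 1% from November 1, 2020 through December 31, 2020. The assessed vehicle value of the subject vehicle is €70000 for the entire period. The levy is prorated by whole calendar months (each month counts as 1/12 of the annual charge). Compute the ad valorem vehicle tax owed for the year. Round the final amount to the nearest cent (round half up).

January 1 – July 31, 2020: 7 months at 0.95% → €70000 × 0.95% × 7/12 = €387.9167
August 1 – October 31, 2020: 3 months at 2.2% → €70000 × 2.2% × 3/12 = €385.0000
November 1 – December 31, 2020: 2 months at 1% → €70000 × 1% × 2/12 = €116.6667
Total = €889.5833

€889.58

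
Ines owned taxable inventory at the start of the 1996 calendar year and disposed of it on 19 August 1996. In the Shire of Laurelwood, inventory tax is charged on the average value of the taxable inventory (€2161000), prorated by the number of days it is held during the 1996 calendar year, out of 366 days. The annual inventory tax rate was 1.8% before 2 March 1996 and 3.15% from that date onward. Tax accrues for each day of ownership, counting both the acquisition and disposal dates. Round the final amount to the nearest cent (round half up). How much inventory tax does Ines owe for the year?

€38286.90

1 January – 1 March 1996: 61 days at 1.8% → €2161000 × 1.8% × 61/366 = €6483.0000
2 March – 19 August 1996: 171 days at 3.15% → €2161000 × 3.15% × 171/366 = €31803.8975
Total = €38286.8975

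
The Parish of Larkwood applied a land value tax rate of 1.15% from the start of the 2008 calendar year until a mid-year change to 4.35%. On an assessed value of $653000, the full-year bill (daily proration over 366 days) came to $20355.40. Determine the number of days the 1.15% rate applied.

Let d = days at the first rate; then 366 − d days at the second rate.
$653000 × [1.15%·d + 4.35%·(366−d)] / 366 = $20355.40
Solving gives d = 141, so the new rate took effect on 21 May 2008.

141 days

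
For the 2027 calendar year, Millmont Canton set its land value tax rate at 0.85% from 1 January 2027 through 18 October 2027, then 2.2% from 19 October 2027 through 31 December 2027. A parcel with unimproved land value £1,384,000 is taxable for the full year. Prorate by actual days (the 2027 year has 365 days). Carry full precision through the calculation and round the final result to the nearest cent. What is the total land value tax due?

£15,551.99

1 January – 18 October 2027: 291 days at 0.85% → £1,384,000 × 0.85% × 291/365 = £9,378.9699
19 October – 31 December 2027: 74 days at 2.2% → £1,384,000 × 2.2% × 74/365 = £6,173.0192
Total = £15,551.9890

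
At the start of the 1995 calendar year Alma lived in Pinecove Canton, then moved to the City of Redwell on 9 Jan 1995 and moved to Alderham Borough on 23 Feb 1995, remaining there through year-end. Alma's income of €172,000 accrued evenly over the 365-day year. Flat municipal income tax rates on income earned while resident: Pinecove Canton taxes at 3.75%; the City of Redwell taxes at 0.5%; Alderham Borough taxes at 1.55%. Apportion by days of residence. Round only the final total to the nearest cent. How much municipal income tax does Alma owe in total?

Pinecove Canton, 1 Jan – 8 Jan 1995: 8 days → €172,000 × 3.75% × 8/365 = €141.3699
The City of Redwell, 9 Jan – 22 Feb 1995: 45 days → €172,000 × 0.5% × 45/365 = €106.0274
Alderham Borough, 23 Feb – 31 Dec 1995: 312 days → €172,000 × 1.55% × 312/365 = €2,278.8822
Total = €2,526.2795

€2,526.28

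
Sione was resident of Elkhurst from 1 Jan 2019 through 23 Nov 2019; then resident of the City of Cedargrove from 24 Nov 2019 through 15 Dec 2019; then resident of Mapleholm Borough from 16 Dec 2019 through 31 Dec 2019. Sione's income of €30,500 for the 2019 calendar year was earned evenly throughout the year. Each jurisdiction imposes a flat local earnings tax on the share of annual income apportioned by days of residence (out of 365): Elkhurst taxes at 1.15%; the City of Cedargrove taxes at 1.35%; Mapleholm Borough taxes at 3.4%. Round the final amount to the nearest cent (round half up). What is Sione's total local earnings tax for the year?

€384.51

Elkhurst, 1 Jan – 23 Nov 2019: 327 days → €30,500 × 1.15% × 327/365 = €314.2336
The City of Cedargrove, 24 Nov – 15 Dec 2019: 22 days → €30,500 × 1.35% × 22/365 = €24.8178
Mapleholm Borough, 16 Dec – 31 Dec 2019: 16 days → €30,500 × 3.4% × 16/365 = €45.4575
Total = €384.5089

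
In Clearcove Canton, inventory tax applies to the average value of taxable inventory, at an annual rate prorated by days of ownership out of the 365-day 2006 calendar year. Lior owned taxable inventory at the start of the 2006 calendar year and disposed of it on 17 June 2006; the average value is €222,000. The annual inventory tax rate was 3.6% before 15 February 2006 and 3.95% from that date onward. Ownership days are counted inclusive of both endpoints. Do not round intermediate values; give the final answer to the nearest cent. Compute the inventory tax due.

€3,940.35

1 January – 14 February 2006: 45 days at 3.6% → €222,000 × 3.6% × 45/365 = €985.3151
15 February – 17 June 2006: 123 days at 3.95% → €222,000 × 3.95% × 123/365 = €2,955.0329
Total = €3,940.3479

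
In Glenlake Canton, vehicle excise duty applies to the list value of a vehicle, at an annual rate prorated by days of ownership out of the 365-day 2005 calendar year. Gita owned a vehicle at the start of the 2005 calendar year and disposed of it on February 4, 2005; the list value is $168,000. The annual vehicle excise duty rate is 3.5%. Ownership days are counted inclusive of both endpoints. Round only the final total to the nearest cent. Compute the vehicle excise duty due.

Days held (January 1 – February 4, 2005): 35 out of 365
Tax = $168,000 × 3.5% × 35/365 = $563.8356

$563.84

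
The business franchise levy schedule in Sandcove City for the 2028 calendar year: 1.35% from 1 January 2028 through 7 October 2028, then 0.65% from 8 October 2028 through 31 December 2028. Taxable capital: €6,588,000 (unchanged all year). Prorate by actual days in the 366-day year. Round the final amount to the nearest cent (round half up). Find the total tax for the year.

1 January – 7 October 2028: 281 days at 1.35% → €6,588,000 × 1.35% × 281/366 = €68,283.0000
8 October – 31 December 2028: 85 days at 0.65% → €6,588,000 × 0.65% × 85/366 = €9,945.0000
Total = €78,228.0000

€78,228.00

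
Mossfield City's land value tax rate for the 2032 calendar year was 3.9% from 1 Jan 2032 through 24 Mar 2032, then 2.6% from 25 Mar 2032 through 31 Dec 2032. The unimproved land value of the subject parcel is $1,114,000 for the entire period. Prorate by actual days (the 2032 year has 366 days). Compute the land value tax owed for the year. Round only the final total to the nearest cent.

1 Jan – 24 Mar 2032: 84 days at 3.9% → $1,114,000 × 3.9% × 84/366 = $9,971.2131
25 Mar – 31 Dec 2032: 282 days at 2.6% → $1,114,000 × 2.6% × 282/366 = $22,316.5246
Total = $32,287.7377

$32,287.74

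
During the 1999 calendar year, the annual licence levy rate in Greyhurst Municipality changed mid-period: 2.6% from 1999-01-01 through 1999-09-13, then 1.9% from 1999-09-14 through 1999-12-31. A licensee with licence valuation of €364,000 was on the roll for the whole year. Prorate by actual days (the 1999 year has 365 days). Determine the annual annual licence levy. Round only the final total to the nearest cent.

€8,703.09

1999-01-01 to 1999-09-13: 256 days at 2.6% → €364,000 × 2.6% × 256/365 = €6,637.7644
1999-09-14 to 1999-12-31: 109 days at 1.9% → €364,000 × 1.9% × 109/365 = €2,065.3260
Total = €8,703.0904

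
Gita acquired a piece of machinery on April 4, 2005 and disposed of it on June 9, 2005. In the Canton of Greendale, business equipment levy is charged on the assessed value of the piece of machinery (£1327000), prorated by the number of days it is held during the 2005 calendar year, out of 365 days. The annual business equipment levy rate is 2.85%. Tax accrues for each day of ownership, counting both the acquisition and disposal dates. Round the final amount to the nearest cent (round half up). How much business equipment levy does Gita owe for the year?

£6942.21

Days held (April 4 – June 9, 2005): 67 out of 365
Tax = £1327000 × 2.85% × 67/365 = £6942.2096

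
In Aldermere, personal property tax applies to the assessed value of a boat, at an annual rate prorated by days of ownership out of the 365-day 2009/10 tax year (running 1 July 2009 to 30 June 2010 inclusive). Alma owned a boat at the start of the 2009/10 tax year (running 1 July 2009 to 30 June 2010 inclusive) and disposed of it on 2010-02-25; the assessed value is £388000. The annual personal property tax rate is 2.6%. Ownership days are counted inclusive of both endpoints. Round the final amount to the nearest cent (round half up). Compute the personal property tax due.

Days held (2009-07-01 to 2010-02-25): 240 out of 365
Tax = £388000 × 2.6% × 240/365 = £6633.2055

£6633.21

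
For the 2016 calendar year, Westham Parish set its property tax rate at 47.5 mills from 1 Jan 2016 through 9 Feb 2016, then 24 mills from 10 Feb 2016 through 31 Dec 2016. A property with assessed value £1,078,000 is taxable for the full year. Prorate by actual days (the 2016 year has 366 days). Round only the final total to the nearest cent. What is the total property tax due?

£28,640.63

1 Jan – 9 Feb 2016: 40 days at 47.5 mills → £1,078,000 × 4.75% × 40/366 = £5,596.1749
10 Feb – 31 Dec 2016: 326 days at 24 mills → £1,078,000 × 2.4% × 326/366 = £23,044.4590
Total = £28,640.6339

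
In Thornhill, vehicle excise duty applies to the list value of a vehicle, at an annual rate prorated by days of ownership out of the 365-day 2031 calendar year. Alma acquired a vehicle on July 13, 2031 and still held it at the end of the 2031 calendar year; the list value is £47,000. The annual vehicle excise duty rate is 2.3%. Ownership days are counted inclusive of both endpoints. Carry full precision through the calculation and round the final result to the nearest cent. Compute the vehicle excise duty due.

Days held (July 13 – December 31, 2031): 172 out of 365
Tax = £47,000 × 2.3% × 172/365 = £509.4027

£509.40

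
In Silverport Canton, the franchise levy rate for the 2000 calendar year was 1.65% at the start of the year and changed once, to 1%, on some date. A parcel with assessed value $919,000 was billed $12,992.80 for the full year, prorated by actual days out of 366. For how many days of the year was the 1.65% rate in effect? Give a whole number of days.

Let d = days at the first rate; then 366 − d days at the second rate.
$919,000 × [1.65%·d + 1%·(366−d)] / 366 = $12,992.80
Solving gives d = 233, so the new rate took effect on August 21, 2000.

233 days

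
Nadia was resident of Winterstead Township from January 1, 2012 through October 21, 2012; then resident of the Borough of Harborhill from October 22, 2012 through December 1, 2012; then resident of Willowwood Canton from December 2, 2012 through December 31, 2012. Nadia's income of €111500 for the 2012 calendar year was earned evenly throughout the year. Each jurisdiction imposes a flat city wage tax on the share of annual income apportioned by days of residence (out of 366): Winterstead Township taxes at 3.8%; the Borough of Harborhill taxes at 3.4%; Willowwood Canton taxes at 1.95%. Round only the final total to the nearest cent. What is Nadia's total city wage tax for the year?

€4017.96

Winterstead Township, January 1 – October 21, 2012: 295 days → €111500 × 3.8% × 295/366 = €3415.0683
The Borough of Harborhill, October 22 – December 1, 2012: 41 days → €111500 × 3.4% × 41/366 = €424.6749
Willowwood Canton, December 2 – December 31, 2012: 30 days → €111500 × 1.95% × 30/366 = €178.2172
Total = €4017.9604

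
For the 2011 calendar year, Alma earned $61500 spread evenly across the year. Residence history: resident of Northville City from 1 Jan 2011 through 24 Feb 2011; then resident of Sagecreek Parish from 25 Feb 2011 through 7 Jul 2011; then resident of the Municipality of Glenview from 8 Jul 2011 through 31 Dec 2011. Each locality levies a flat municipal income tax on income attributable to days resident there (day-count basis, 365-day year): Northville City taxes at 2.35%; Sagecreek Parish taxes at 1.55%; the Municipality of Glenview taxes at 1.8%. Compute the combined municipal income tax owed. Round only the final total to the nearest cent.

$1101.95

Northville City, 1 Jan – 24 Feb 2011: 55 days → $61500 × 2.35% × 55/365 = $217.7774
Sagecreek Parish, 25 Feb – 7 Jul 2011: 133 days → $61500 × 1.55% × 133/365 = $347.3486
The Municipality of Glenview, 8 Jul – 31 Dec 2011: 177 days → $61500 × 1.8% × 177/365 = $536.8192
Total = $1101.9452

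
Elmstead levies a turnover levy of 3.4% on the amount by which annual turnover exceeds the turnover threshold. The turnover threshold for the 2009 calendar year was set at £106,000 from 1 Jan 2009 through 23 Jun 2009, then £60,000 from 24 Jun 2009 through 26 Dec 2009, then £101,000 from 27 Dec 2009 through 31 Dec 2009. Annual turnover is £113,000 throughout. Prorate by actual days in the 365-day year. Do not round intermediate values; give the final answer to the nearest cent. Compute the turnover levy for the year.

1 Jan – 23 Jun 2009: 174 days, exemption £106,000 → (£113,000 − £106,000) × 3.4% × 174/365 = £113.4575
24 Jun – 26 Dec 2009: 186 days, exemption £60,000 → (£113,000 − £60,000) × 3.4% × 186/365 = £918.2795
27 Dec – 31 Dec 2009: 5 days, exemption £101,000 → (£113,000 − £101,000) × 3.4% × 5/365 = £5.5890
Total = £1,037.3260

£1,037.33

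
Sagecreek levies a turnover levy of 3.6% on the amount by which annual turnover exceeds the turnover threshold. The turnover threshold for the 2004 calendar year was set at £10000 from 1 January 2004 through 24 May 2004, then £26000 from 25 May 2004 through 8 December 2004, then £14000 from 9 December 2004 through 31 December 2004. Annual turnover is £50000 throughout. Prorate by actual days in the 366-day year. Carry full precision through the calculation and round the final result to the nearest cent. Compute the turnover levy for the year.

1 January – 24 May 2004: 145 days, exemption £10000 → (£50000 − £10000) × 3.6% × 145/366 = £570.4918
25 May – 8 December 2004: 198 days, exemption £26000 → (£50000 − £26000) × 3.6% × 198/366 = £467.4098
9 December – 31 December 2004: 23 days, exemption £14000 → (£50000 − £14000) × 3.6% × 23/366 = £81.4426
Total = £1119.3443

£1119.34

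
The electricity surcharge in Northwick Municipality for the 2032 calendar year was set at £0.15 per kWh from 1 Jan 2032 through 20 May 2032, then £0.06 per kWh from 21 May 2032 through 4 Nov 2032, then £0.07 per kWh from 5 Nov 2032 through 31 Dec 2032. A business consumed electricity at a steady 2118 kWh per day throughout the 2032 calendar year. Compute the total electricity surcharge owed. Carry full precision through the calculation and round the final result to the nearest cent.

£74,595.96

1 Jan – 20 May 2032: 141 days × 2118 kWh/day = 298,638 kWh at £0.15/kWh → £44,795.70
21 May – 4 Nov 2032: 168 days × 2118 kWh/day = 355,824 kWh at £0.06/kWh → £21,349.44
5 Nov – 31 Dec 2032: 57 days × 2118 kWh/day = 120,726 kWh at £0.07/kWh → £8,450.82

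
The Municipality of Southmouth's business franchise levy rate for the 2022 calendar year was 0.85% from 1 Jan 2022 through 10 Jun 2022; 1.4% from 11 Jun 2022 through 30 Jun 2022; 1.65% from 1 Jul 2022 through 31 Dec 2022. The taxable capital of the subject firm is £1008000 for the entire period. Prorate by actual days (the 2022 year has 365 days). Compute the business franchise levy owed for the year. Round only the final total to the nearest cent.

£12936.92

1 Jan – 10 Jun 2022: 161 days at 0.85% → £1008000 × 0.85% × 161/365 = £3779.3096
11 Jun – 30 Jun 2022: 20 days at 1.4% → £1008000 × 1.4% × 20/365 = £773.2603
1 Jul – 31 Dec 2022: 184 days at 1.65% → £1008000 × 1.65% × 184/365 = £8384.3507
Total = £12936.9205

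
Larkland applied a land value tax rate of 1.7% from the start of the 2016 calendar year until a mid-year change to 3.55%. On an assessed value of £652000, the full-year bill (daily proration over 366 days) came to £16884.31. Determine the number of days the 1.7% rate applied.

190 days

Let d = days at the first rate; then 366 − d days at the second rate.
£652000 × [1.7%·d + 3.55%·(366−d)] / 366 = £16884.31
Solving gives d = 190, so the new rate took effect on 9 Jul 2016.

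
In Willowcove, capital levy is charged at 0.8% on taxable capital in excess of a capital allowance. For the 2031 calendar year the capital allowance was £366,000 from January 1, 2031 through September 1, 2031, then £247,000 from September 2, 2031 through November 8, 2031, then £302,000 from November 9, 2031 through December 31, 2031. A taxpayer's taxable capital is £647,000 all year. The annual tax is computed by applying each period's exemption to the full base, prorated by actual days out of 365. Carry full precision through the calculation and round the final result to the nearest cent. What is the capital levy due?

January 1 – September 1, 2031: 244 days, exemption £366,000 → (£647,000 − £366,000) × 0.8% × 244/365 = £1,502.7726
September 2 – November 8, 2031: 68 days, exemption £247,000 → (£647,000 − £247,000) × 0.8% × 68/365 = £596.1644
November 9 – December 31, 2031: 53 days, exemption £302,000 → (£647,000 − £302,000) × 0.8% × 53/365 = £400.7671
Total = £2,499.7041

£2,499.70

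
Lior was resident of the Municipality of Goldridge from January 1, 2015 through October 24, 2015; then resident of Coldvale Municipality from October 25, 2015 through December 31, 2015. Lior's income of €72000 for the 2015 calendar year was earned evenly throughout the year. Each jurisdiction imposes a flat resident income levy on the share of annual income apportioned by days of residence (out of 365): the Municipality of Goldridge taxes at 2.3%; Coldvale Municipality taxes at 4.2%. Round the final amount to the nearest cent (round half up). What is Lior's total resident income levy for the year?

The Municipality of Goldridge, January 1 – October 24, 2015: 297 days → €72000 × 2.3% × 297/365 = €1347.4849
Coldvale Municipality, October 25 – December 31, 2015: 68 days → €72000 × 4.2% × 68/365 = €563.3753
Total = €1910.8603

€1910.86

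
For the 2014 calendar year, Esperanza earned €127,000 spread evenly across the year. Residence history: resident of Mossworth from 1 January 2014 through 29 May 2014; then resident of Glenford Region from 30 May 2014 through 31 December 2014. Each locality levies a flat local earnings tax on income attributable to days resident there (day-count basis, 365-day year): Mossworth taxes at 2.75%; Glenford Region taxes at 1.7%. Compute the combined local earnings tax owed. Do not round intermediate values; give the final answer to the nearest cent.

Mossworth, 1 January – 29 May 2014: 149 days → €127,000 × 2.75% × 149/365 = €1,425.7055
Glenford Region, 30 May – 31 December 2014: 216 days → €127,000 × 1.7% × 216/365 = €1,277.6548
Total = €2,703.3603

€2,703.36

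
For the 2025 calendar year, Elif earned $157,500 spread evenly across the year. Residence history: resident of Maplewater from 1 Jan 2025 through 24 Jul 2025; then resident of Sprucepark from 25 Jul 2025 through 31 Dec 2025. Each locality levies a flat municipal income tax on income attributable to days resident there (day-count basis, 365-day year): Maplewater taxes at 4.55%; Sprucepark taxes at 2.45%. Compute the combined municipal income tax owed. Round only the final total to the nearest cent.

Maplewater, 1 Jan – 24 Jul 2025: 205 days → $157,500 × 4.55% × 205/365 = $4,024.8801
Sprucepark, 25 Jul – 31 Dec 2025: 160 days → $157,500 × 2.45% × 160/365 = $1,691.5068
Total = $5,716.3870

$5,716.39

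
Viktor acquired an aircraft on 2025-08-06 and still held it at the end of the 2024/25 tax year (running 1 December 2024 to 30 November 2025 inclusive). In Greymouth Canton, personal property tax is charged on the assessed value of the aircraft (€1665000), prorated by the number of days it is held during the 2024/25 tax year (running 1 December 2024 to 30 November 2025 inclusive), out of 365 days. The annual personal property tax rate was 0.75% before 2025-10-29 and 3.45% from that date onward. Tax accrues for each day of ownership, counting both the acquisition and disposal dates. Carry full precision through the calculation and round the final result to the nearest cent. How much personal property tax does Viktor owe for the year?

2025-08-06 to 2025-10-28: 84 days at 0.75% → €1665000 × 0.75% × 84/365 = €2873.8356
2025-10-29 to 2025-11-30: 33 days at 3.45% → €1665000 × 3.45% × 33/365 = €5193.4315
Total = €8067.2671

€8067.27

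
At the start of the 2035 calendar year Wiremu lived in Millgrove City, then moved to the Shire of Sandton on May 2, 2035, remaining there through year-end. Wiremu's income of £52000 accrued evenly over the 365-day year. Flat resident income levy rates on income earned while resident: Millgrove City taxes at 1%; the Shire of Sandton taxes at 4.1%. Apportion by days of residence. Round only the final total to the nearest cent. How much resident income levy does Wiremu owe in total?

Millgrove City, January 1 – May 1, 2035: 121 days → £52000 × 1% × 121/365 = £172.3836
The Shire of Sandton, May 2 – December 31, 2035: 244 days → £52000 × 4.1% × 244/365 = £1425.2274
Total = £1597.6110

£1597.61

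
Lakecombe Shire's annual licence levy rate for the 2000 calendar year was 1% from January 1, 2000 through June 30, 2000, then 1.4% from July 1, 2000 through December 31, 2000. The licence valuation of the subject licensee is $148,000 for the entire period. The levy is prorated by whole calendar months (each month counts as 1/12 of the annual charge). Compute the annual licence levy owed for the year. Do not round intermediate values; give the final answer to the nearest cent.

$1,776.00

January 1 – June 30, 2000: 6 months at 1% → $148,000 × 1% × 6/12 = $740.0000
July 1 – December 31, 2000: 6 months at 1.4% → $148,000 × 1.4% × 6/12 = $1,036.0000
Total = $1,776.0000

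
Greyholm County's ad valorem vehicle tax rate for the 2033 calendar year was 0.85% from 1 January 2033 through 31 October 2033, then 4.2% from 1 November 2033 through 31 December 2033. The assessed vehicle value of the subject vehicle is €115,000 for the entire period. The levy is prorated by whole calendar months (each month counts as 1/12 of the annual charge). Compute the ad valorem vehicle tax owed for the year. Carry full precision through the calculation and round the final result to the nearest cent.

€1,619.58

1 January – 31 October 2033: 10 months at 0.85% → €115,000 × 0.85% × 10/12 = €814.5833
1 November – 31 December 2033: 2 months at 4.2% → €115,000 × 4.2% × 2/12 = €805.0000
Total = €1,619.5833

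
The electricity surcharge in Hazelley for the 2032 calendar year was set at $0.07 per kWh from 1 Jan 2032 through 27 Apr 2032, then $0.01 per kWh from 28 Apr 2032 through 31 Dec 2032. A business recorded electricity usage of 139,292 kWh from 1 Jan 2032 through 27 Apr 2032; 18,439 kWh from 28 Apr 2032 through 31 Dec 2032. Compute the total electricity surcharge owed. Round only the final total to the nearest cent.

1 Jan – 27 Apr 2032: 139,292 kWh at $0.07/kWh → $9,750.44
28 Apr – 31 Dec 2032: 18,439 kWh at $0.01/kWh → $184.39

$9,934.83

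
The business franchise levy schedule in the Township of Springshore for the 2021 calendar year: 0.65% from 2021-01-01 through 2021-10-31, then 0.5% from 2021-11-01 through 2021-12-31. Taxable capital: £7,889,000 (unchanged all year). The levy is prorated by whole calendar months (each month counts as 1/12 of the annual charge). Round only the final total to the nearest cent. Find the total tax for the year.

2021-01-01 to 2021-10-31: 10 months at 0.65% → £7,889,000 × 0.65% × 10/12 = £42,732.0833
2021-11-01 to 2021-12-31: 2 months at 0.5% → £7,889,000 × 0.5% × 2/12 = £6,574.1667
Total = £49,306.2500

£49,306.25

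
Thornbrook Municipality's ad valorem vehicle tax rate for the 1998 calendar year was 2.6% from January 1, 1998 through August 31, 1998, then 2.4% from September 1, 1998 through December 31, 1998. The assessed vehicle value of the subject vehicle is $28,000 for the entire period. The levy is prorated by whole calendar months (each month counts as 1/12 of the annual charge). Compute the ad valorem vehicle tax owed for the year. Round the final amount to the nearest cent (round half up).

January 1 – August 31, 1998: 8 months at 2.6% → $28,000 × 2.6% × 8/12 = $485.3333
September 1 – December 31, 1998: 4 months at 2.4% → $28,000 × 2.4% × 4/12 = $224.0000
Total = $709.3333

$709.33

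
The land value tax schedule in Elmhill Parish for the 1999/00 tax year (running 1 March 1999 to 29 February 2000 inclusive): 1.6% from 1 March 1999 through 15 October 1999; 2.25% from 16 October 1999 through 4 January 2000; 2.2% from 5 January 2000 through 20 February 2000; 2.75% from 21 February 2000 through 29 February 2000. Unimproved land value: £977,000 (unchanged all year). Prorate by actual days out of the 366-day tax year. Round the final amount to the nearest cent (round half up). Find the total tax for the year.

1 March – 15 October 1999: 229 days at 1.6% → £977,000 × 1.6% × 229/366 = £9,780.6776
16 October 1999 – 4 January 2000: 81 days at 2.25% → £977,000 × 2.25% × 81/366 = £4,864.9795
5 January – 20 February 2000: 47 days at 2.2% → £977,000 × 2.2% × 47/366 = £2,760.1585
21 February – 29 February 2000: 9 days at 2.75% → £977,000 × 2.75% × 9/366 = £660.6762
Total = £18,066.4918

£18,066.49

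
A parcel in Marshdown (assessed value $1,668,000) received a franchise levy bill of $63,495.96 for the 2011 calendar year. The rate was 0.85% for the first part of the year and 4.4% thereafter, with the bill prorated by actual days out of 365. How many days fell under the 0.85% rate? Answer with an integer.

61 days

Let d = days at the first rate; then 365 − d days at the second rate.
$1,668,000 × [0.85%·d + 4.4%·(365−d)] / 365 = $63,495.96
Solving gives d = 61, so the new rate took effect on 3 March 2011.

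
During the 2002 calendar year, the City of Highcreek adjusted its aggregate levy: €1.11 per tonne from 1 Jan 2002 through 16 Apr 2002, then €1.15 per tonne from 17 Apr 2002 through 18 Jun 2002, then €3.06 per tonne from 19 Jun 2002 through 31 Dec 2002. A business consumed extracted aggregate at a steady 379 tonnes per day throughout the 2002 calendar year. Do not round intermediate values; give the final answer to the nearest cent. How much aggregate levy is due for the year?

1 Jan – 16 Apr 2002: 106 days × 379 tonnes/day = 40,174 tonnes at €1.11/tonne → €44,593.14
17 Apr – 18 Jun 2002: 63 days × 379 tonnes/day = 23,877 tonnes at €1.15/tonne → €27,458.55
19 Jun – 31 Dec 2002: 196 days × 379 tonnes/day = 74,284 tonnes at €3.06/tonne → €227,309.04

€299,360.73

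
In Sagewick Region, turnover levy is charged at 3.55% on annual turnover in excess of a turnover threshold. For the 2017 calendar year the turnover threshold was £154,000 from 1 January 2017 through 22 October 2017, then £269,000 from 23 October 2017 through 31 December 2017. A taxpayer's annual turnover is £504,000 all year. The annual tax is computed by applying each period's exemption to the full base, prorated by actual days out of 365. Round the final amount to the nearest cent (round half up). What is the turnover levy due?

1 January – 22 October 2017: 295 days, exemption £154,000 → (£504,000 − £154,000) × 3.55% × 295/365 = £10,042.1233
23 October – 31 December 2017: 70 days, exemption £269,000 → (£504,000 − £269,000) × 3.55% × 70/365 = £1,599.9315
Total = £11,642.0548

£11,642.05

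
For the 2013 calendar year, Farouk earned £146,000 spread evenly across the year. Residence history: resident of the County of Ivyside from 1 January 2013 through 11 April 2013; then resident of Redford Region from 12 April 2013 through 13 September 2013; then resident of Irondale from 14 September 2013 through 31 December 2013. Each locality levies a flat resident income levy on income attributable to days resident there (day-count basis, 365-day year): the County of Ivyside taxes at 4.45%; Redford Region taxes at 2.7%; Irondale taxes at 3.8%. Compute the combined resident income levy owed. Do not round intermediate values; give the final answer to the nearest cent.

£5,128.60

The County of Ivyside, 1 January – 11 April 2013: 101 days → £146,000 × 4.45% × 101/365 = £1,797.8000
Redford Region, 12 April – 13 September 2013: 155 days → £146,000 × 2.7% × 155/365 = £1,674.0000
Irondale, 14 September – 31 December 2013: 109 days → £146,000 × 3.8% × 109/365 = £1,656.8000
Total = £5,128.6000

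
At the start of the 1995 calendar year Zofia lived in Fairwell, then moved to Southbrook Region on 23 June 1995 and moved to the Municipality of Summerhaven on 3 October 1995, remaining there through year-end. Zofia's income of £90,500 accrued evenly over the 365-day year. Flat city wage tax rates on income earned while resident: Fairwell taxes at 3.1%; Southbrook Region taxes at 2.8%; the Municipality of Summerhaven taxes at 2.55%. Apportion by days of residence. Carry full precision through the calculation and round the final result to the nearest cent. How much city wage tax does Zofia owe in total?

Fairwell, 1 January – 22 June 1995: 173 days → £90,500 × 3.1% × 173/365 = £1,329.7301
Southbrook Region, 23 June – 2 October 1995: 102 days → £90,500 × 2.8% × 102/365 = £708.1315
The Municipality of Summerhaven, 3 October – 31 December 1995: 90 days → £90,500 × 2.55% × 90/365 = £569.0342
Total = £2,606.8959

£2,606.90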